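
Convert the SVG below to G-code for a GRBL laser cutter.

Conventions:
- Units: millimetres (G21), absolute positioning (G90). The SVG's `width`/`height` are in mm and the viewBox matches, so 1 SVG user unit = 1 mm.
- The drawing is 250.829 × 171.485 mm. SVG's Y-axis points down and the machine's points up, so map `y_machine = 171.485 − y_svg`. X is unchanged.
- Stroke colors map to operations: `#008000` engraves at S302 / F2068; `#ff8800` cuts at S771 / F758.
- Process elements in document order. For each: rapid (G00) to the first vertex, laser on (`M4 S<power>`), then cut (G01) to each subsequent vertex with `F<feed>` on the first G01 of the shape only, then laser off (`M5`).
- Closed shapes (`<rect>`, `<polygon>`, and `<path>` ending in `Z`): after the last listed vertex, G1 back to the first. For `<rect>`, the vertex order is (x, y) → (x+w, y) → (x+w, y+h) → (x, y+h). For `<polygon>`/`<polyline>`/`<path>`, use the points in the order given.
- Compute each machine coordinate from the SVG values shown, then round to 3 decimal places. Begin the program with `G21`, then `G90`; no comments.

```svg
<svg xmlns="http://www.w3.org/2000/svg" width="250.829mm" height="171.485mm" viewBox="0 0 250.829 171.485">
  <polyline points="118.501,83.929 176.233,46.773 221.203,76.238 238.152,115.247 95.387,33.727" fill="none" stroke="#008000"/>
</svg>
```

G21
G90
G00 X118.501 Y87.556
M4 S302
G01 X176.233 Y124.712 F2068
G01 X221.203 Y95.247
G01 X238.152 Y56.238
G01 X95.387 Y137.758
M5

Since the viewBox matches the mm dimensions, user units are millimetres directly. The only transform is the Y-flip y_m = 171.485 − y_svg.

Shape 1 is a open polyline drawn with `<polyline>`. Its stroke #008000 means engrave at S302, F2068. After flipping Y the toolpath is (118.501,87.556) → (176.233,124.712) → (221.203,95.247) → (238.152,56.238) → (95.387,137.758).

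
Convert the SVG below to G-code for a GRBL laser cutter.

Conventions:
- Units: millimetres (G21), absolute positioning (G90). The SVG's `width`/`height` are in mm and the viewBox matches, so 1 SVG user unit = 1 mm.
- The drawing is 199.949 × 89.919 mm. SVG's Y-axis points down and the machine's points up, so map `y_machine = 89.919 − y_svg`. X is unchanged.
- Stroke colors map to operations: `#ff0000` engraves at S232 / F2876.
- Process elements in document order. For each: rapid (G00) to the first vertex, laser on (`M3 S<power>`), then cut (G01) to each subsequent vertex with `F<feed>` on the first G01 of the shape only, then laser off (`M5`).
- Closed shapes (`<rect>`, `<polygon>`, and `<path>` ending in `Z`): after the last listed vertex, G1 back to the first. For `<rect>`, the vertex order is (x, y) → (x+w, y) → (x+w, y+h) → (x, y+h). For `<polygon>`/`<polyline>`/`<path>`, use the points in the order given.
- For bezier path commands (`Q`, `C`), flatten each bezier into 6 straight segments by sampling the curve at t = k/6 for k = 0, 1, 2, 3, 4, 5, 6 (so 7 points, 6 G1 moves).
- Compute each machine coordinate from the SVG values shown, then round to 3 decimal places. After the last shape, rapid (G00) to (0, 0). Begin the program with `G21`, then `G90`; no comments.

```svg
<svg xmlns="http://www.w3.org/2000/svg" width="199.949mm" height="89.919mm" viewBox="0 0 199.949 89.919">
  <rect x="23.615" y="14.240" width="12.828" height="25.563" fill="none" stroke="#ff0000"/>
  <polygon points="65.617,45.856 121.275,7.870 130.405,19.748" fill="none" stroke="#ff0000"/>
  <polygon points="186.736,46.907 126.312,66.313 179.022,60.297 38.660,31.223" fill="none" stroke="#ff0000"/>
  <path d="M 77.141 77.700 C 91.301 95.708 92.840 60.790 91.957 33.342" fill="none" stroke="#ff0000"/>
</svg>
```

viewBox `0 0 199.949 89.919` with mm width/height → 1 unit = 1 mm. Flip: y_m = 89.919 − y_svg.

**Shape 1** — `<rect>` rectangle, stroke `#ff0000` → engrave (S232, F2876). Machine vertices: (23.615,75.679) → (36.443,75.679) → (36.443,50.116) → (23.615,50.116) → (23.615,75.679). Closed: final G1 returns to the first vertex.

**Shape 2** — `<polygon>` closed polygon, stroke `#ff0000` → engrave (S232, F2876). Machine vertices: (65.617,44.063) → (121.275,82.049) → (130.405,70.171) → (65.617,44.063). Closed: final G1 returns to the first vertex.

**Shape 3** — `<polygon>` closed polygon, stroke `#ff0000` → engrave (S232, F2876). Machine vertices: (186.736,43.012) → (126.312,23.606) → (179.022,29.622) → (38.660,58.696) → (186.736,43.012). Closed: final G1 returns to the first vertex.

**Shape 4** — `<path>` cubic bezier, stroke `#ff0000` → engrave (S232, F2876). Control points (SVG): P0=(77.141,77.700), P1=(91.301,95.708), P2=(92.840,60.790), P3=(91.957,33.342); sampled at t=k/6. Machine vertices: (77.141,12.219) → (83.216,7.346) → (87.472,9.616) → (90.190,17.352) → (91.655,28.876) → (92.149,42.510) → (91.957,56.577). Open path.

G21
G90
G00 X23.615 Y75.679
M3 S232
G01 X36.443 Y75.679 F2876
G01 X36.443 Y50.116
G01 X23.615 Y50.116
G01 X23.615 Y75.679
M5
G00 X65.617 Y44.063
M3 S232
G01 X121.275 Y82.049 F2876
G01 X130.405 Y70.171
G01 X65.617 Y44.063
M5
G00 X186.736 Y43.012
M3 S232
G01 X126.312 Y23.606 F2876
G01 X179.022 Y29.622
G01 X38.660 Y58.696
G01 X186.736 Y43.012
M5
G00 X77.141 Y12.219
M3 S232
G01 X83.216 Y7.346 F2876
G01 X87.472 Y9.616
G01 X90.190 Y17.352
G01 X91.655 Y28.876
G01 X92.149 Y42.510
G01 X91.957 Y56.577
M5
G00 X0.000 Y0.000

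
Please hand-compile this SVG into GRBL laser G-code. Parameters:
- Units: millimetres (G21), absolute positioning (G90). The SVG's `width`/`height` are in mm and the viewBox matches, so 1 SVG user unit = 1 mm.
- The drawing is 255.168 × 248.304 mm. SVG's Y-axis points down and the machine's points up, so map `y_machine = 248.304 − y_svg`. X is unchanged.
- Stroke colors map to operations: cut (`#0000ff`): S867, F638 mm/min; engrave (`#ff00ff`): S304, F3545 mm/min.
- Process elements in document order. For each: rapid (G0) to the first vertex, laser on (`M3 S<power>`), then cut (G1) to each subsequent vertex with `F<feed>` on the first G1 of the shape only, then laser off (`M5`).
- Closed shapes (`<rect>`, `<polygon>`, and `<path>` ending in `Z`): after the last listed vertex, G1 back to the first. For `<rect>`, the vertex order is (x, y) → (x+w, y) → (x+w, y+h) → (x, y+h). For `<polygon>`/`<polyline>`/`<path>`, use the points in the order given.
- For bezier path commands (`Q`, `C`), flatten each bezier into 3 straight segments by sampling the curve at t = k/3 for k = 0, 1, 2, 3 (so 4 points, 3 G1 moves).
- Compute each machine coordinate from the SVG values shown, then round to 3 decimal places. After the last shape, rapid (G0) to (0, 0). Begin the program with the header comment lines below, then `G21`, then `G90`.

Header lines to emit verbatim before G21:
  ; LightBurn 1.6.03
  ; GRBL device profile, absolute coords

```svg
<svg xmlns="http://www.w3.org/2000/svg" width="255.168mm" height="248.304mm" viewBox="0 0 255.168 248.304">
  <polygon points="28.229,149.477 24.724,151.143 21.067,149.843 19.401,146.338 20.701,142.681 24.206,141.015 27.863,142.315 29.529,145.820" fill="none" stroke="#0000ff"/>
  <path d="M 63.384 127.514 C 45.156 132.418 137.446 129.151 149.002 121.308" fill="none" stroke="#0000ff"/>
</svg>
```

1 u = 1 mm; y_m = 248.304 − y.

[1] `<polygon>` regular polygon, #0000ff→cut S867 F638: (28.229,98.827) → (24.724,97.161) → (21.067,98.461) → (19.401,101.966) → (20.701,105.623) → (24.206,107.289) → (27.863,105.989) → (29.529,102.484) → (28.229,98.827) (closed)

[2] `<path>` cubic bezier, #0000ff→cut S867 F638: (63.384,120.790) → (74.912,118.477) → (117.618,120.811) → (149.002,126.996)

; LightBurn 1.6.03
; GRBL device profile, absolute coords
G21
G90
G0 X28.229 Y98.827
M3 S867
G1 X24.724 Y97.161 F638
G1 X21.067 Y98.461
G1 X19.401 Y101.966
G1 X20.701 Y105.623
G1 X24.206 Y107.289
G1 X27.863 Y105.989
G1 X29.529 Y102.484
G1 X28.229 Y98.827
M5
G0 X63.384 Y120.790
M3 S867
G1 X74.912 Y118.477 F638
G1 X117.618 Y120.811
G1 X149.002 Y126.996
M5
G0 X0.000 Y0.000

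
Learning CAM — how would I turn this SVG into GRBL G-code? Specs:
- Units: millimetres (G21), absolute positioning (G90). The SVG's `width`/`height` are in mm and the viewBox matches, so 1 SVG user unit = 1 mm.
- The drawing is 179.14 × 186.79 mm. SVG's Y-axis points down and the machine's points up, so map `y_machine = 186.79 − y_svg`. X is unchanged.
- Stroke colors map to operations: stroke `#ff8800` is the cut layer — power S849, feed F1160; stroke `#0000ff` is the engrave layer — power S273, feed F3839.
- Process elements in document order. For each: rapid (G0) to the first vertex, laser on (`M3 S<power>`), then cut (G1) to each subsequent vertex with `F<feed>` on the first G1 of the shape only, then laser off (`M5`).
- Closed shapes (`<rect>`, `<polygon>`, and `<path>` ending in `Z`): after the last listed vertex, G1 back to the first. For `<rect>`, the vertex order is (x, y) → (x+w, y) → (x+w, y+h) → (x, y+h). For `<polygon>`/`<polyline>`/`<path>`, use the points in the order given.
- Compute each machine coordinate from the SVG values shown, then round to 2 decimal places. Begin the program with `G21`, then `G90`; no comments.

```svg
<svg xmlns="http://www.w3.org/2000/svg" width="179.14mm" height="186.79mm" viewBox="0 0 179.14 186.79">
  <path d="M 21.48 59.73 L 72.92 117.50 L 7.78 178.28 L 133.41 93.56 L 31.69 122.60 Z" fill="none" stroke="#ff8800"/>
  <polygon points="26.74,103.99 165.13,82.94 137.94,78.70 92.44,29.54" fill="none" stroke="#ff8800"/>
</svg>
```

viewBox `0 0 179.14 186.79` with mm width/height → 1 unit = 1 mm. Flip: y_m = 186.79 − y_svg.

**Shape 1** — `<path>` closed polygon, stroke `#ff8800` → cut (S849, F1160). Machine vertices: (21.48,127.06) → (72.92,69.29) → (7.78,8.51) → (133.41,93.23) → (31.69,64.19) → (21.48,127.06). Closed: final G1 returns to the first vertex.

**Shape 2** — `<polygon>` closed polygon, stroke `#ff8800` → cut (S849, F1160). Machine vertices: (26.74,82.80) → (165.13,103.85) → (137.94,108.09) → (92.44,157.25) → (26.74,82.80). Closed: final G1 returns to the first vertex.

G21
G90
G0 X21.48 Y127.06
M3 S849
G1 X72.92 Y69.29 F1160
G1 X7.78 Y8.51
G1 X133.41 Y93.23
G1 X31.69 Y64.19
G1 X21.48 Y127.06
M5
G0 X26.74 Y82.80
M3 S849
G1 X165.13 Y103.85 F1160
G1 X137.94 Y108.09
G1 X92.44 Y157.25
G1 X26.74 Y82.80
M5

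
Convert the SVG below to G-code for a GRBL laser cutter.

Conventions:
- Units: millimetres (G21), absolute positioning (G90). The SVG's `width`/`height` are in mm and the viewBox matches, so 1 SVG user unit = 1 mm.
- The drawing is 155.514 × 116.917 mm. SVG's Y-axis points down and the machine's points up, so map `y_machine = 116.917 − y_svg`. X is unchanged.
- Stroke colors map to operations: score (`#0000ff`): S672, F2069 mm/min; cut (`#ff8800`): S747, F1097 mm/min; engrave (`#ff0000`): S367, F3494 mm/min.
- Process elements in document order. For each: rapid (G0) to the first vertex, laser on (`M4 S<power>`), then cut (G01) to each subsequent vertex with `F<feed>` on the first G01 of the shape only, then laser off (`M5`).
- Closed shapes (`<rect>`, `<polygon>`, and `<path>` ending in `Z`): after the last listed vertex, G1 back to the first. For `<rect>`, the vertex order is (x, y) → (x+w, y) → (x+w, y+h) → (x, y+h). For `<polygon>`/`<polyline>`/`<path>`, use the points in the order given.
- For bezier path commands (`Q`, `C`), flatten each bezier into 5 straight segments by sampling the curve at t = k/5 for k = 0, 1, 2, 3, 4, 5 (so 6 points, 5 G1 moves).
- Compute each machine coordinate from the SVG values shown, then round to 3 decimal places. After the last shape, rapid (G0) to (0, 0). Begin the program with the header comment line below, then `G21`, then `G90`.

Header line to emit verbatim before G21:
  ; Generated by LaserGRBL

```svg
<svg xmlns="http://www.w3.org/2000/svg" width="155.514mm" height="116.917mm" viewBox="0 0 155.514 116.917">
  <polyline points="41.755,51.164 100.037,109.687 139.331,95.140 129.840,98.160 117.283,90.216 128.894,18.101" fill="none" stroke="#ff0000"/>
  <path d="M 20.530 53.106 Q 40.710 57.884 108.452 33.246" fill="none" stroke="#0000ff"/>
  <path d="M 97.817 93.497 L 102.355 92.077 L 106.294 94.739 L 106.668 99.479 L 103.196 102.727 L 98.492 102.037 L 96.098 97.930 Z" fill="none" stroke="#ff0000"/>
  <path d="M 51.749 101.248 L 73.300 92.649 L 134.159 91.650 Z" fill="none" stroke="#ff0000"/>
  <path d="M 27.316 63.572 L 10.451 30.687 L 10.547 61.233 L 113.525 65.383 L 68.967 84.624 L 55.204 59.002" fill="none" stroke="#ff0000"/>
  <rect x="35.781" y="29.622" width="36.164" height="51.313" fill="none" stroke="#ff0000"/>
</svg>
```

1 u = 1 mm; y_m = 116.917 − y.

[1] `<polyline>` open polyline, #ff0000→engrave S367 F3494: (41.755,65.753) → (100.037,7.230) → (139.331,21.777) → (129.840,18.757) → (117.283,26.701) → (128.894,98.816)

[2] `<path>` quadratic bezier, #0000ff→score S672 F2069: (20.530,63.811) → (30.504,63.076) → (44.284,64.695) → (61.868,68.667) → (83.258,74.992) → (108.452,83.671)

[3] `<path>` regular polygon, #ff0000→engrave S367 F3494: (97.817,23.420) → (102.355,24.840) → (106.294,22.178) → (106.668,17.438) → (103.196,14.190) → (98.492,14.880) → (96.098,18.987) → (97.817,23.420) (closed)

[4] `<path>` closed polygon, #ff0000→engrave S367 F3494: (51.749,15.669) → (73.300,24.268) → (134.159,25.267) → (51.749,15.669) (closed)

[5] `<path>` open polyline, #ff0000→engrave S367 F3494: (27.316,53.345) → (10.451,86.230) → (10.547,55.684) → (113.525,51.534) → (68.967,32.293) → (55.204,57.915)

[6] `<rect>` rectangle, #ff0000→engrave S367 F3494: (35.781,87.295) → (71.945,87.295) → (71.945,35.982) → (35.781,35.982) → (35.781,87.295) (closed)

; Generated by LaserGRBL
G21
G90
G0 X41.755 Y65.753
M4 S367
G01 X100.037 Y7.230 F3494
G01 X139.331 Y21.777
G01 X129.840 Y18.757
G01 X117.283 Y26.701
G01 X128.894 Y98.816
M5
G0 X20.530 Y63.811
M4 S672
G01 X30.504 Y63.076 F2069
G01 X44.284 Y64.695
G01 X61.868 Y68.667
G01 X83.258 Y74.992
G01 X108.452 Y83.671
M5
G0 X97.817 Y23.420
M4 S367
G01 X102.355 Y24.840 F3494
G01 X106.294 Y22.178
G01 X106.668 Y17.438
G01 X103.196 Y14.190
G01 X98.492 Y14.880
G01 X96.098 Y18.987
G01 X97.817 Y23.420
M5
G0 X51.749 Y15.669
M4 S367
G01 X73.300 Y24.268 F3494
G01 X134.159 Y25.267
G01 X51.749 Y15.669
M5
G0 X27.316 Y53.345
M4 S367
G01 X10.451 Y86.230 F3494
G01 X10.547 Y55.684
G01 X113.525 Y51.534
G01 X68.967 Y32.293
G01 X55.204 Y57.915
M5
G0 X35.781 Y87.295
M4 S367
G01 X71.945 Y87.295 F3494
G01 X71.945 Y35.982
G01 X35.781 Y35.982
G01 X35.781 Y87.295
M5
G0 X0.000 Y0.000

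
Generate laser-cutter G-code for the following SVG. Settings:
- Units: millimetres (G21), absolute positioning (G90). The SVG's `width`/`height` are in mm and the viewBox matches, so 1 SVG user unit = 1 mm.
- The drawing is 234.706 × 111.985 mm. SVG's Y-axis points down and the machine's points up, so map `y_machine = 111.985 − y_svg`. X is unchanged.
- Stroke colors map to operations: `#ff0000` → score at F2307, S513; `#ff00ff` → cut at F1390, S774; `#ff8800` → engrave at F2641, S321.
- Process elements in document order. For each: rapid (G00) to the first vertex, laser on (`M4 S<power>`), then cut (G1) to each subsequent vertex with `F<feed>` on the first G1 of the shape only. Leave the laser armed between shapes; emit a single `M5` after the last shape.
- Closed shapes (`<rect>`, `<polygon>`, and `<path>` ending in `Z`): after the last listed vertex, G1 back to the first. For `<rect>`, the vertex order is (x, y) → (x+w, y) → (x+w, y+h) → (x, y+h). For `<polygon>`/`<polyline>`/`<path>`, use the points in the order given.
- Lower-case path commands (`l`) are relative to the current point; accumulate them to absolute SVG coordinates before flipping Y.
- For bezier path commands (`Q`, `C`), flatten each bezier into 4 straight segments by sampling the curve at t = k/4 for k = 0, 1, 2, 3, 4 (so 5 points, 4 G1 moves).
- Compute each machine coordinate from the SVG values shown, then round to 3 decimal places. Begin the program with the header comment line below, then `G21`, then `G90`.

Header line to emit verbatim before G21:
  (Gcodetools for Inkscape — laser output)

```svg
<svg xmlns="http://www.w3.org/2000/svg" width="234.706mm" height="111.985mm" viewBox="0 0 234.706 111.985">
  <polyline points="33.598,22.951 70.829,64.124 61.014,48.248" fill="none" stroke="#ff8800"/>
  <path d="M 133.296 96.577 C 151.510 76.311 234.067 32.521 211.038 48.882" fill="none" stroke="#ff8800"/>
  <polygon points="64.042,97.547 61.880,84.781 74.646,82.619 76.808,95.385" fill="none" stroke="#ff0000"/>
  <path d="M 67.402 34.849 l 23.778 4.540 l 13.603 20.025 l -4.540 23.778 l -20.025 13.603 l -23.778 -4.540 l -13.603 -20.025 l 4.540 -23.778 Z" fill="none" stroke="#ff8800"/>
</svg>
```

(Gcodetools for Inkscape — laser output)
G21
G90
G00 X33.598 Y89.034
M4 S321
G1 X70.829 Y47.861 F2641
G1 X61.014 Y63.737
G00 X133.296 Y15.408
M4 S321
G1 X156.366 Y33.711 F2641
G1 X187.633 Y52.991
G1 X211.168 Y65.403
G1 X211.038 Y63.103
G00 X64.042 Y14.438
M4 S513
G1 X61.880 Y27.204 F2307
G1 X74.646 Y29.366
G1 X76.808 Y16.600
G1 X64.042 Y14.438
G00 X67.402 Y77.136
M4 S321
G1 X91.180 Y72.596 F2641
G1 X104.783 Y52.571
G1 X100.243 Y28.793
G1 X80.218 Y15.190
G1 X56.440 Y19.730
G1 X42.837 Y39.755
G1 X47.377 Y63.533
G1 X67.402 Y77.136
M5

viewBox `0 0 234.706 111.985` with mm width/height → 1 unit = 1 mm. Flip: y_m = 111.985 − y_svg.

**Shape 1** — `<polyline>` open polyline, stroke `#ff8800` → engrave (S321, F2641). Machine vertices: (33.598,89.034) → (70.829,47.861) → (61.014,63.737). Open path.

**Shape 2** — `<path>` cubic bezier, stroke `#ff8800` → engrave (S321, F2641). Control points (SVG): P0=(133.296,96.577), P1=(151.510,76.311), P2=(234.067,32.521), P3=(211.038,48.882); sampled at t=k/4. Machine vertices: (133.296,15.408) → (156.366,33.711) → (187.633,52.991) → (211.168,65.403) → (211.038,63.103). Open path.

**Shape 3** — `<polygon>` regular polygon, stroke `#ff0000` → score (S513, F2307). Machine vertices: (64.042,14.438) → (61.880,27.204) → (74.646,29.366) → (76.808,16.600) → (64.042,14.438). Closed: final G1 returns to the first vertex.

**Shape 4** — `<path>` regular polygon, stroke `#ff8800` → engrave (S321, F2641). Machine vertices: (67.402,77.136) → (91.180,72.596) → (104.783,52.571) → (100.243,28.793) → (80.218,15.190) → (56.440,19.730) → (42.837,39.755) → (47.377,63.533) → (67.402,77.136). Closed: final G1 returns to the first vertex.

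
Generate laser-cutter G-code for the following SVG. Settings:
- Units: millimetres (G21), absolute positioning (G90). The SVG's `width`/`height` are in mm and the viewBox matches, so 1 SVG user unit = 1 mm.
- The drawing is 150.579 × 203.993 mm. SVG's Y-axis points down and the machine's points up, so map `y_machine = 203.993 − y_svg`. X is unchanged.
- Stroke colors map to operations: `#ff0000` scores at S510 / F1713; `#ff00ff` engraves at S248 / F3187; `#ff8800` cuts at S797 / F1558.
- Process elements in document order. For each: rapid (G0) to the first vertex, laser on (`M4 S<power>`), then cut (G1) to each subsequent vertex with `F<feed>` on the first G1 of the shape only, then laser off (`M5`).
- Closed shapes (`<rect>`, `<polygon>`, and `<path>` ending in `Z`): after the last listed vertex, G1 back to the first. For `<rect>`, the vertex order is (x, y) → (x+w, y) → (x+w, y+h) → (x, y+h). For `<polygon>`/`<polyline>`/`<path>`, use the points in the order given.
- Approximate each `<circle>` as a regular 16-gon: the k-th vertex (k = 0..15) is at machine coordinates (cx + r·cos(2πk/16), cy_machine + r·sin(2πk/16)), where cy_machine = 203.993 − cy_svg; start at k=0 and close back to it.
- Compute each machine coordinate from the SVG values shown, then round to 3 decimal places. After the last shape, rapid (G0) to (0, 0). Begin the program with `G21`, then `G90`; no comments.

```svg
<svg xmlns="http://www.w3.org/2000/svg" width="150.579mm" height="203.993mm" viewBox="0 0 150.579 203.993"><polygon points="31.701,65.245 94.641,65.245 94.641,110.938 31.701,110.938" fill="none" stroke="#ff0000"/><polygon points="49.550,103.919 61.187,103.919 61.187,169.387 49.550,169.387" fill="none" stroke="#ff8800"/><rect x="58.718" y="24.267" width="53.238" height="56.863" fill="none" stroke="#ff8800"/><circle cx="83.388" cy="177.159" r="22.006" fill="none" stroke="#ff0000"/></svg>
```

G21
G90
G0 X31.701 Y138.748
M4 S510
G1 X94.641 Y138.748 F1713
G1 X94.641 Y93.055
G1 X31.701 Y93.055
G1 X31.701 Y138.748
M5
G0 X49.550 Y100.074
M4 S797
G1 X61.187 Y100.074 F1558
G1 X61.187 Y34.606
G1 X49.550 Y34.606
G1 X49.550 Y100.074
M5
G0 X58.718 Y179.726
M4 S797
G1 X111.956 Y179.726 F1558
G1 X111.956 Y122.863
G1 X58.718 Y122.863
G1 X58.718 Y179.726
M5
G0 X105.394 Y26.834
M4 S510
G1 X103.719 Y35.255 F1713
G1 X98.949 Y42.395
G1 X91.809 Y47.165
G1 X83.388 Y48.840
G1 X74.967 Y47.165
G1 X67.827 Y42.395
G1 X63.057 Y35.255
G1 X61.382 Y26.834
G1 X63.057 Y18.413
G1 X67.827 Y11.273
G1 X74.967 Y6.503
G1 X83.388 Y4.828
G1 X91.809 Y6.503
G1 X98.949 Y11.273
G1 X103.719 Y18.413
G1 X105.394 Y26.834
M5
G0 X0.000 Y0.000

viewBox `0 0 150.579 203.993` with mm width/height → 1 unit = 1 mm. Flip: y_m = 203.993 − y_svg.

**Shape 1** — `<polygon>` rectangle, stroke `#ff0000` → score (S510, F1713). Machine vertices: (31.701,138.748) → (94.641,138.748) → (94.641,93.055) → (31.701,93.055) → (31.701,138.748). Closed: final G1 returns to the first vertex.

**Shape 2** — `<polygon>` rectangle, stroke `#ff8800` → cut (S797, F1558). Machine vertices: (49.550,100.074) → (61.187,100.074) → (61.187,34.606) → (49.550,34.606) → (49.550,100.074). Closed: final G1 returns to the first vertex.

**Shape 3** — `<rect>` rectangle, stroke `#ff8800` → cut (S797, F1558). Machine vertices: (58.718,179.726) → (111.956,179.726) → (111.956,122.863) → (58.718,122.863) → (58.718,179.726). Closed: final G1 returns to the first vertex.

**Shape 4** — `<circle>` circle, stroke `#ff0000` → score (S510, F1713). Machine vertices: (105.394,26.834) → (103.719,35.255) → (98.949,42.395) → (91.809,47.165) → (83.388,48.840) → (74.967,47.165) → (67.827,42.395) → (63.057,35.255) → (61.382,26.834) → (63.057,18.413) → (67.827,11.273) → (74.967,6.503) → (83.388,4.828) → (91.809,6.503) → (98.949,11.273) → (103.719,18.413) → (105.394,26.834). Closed: final G1 returns to the first vertex.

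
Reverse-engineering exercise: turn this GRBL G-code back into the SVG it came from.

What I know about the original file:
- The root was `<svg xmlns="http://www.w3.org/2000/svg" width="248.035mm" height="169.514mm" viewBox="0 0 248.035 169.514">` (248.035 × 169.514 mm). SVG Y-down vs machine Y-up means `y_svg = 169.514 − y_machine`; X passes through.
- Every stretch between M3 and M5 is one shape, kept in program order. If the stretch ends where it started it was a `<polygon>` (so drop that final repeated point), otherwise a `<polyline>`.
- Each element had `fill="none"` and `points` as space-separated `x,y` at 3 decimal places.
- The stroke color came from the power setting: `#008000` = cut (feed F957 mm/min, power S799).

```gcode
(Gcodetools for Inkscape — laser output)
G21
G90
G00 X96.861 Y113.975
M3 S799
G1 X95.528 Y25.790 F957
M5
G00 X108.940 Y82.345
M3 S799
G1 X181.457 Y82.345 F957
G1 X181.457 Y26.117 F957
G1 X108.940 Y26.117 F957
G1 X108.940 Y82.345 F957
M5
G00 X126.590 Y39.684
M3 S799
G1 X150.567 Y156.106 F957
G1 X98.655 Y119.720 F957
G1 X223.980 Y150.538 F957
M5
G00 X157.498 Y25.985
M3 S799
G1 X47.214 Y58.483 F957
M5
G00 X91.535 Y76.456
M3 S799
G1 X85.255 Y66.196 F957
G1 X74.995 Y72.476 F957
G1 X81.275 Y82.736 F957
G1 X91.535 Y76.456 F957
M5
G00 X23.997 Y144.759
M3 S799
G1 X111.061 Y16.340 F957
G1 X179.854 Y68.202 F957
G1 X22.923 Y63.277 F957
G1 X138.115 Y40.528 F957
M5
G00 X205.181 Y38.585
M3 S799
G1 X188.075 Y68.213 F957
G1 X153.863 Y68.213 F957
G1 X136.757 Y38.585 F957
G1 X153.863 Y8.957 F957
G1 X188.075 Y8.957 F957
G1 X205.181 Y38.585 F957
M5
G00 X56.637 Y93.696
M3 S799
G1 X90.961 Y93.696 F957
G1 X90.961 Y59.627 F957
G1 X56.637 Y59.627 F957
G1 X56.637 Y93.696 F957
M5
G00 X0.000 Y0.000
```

<svg xmlns="http://www.w3.org/2000/svg" width="248.035mm" height="169.514mm" viewBox="0 0 248.035 169.514">
  <polyline points="96.861,55.539 95.528,143.724" fill="none" stroke="#008000"/>
  <polygon points="108.940,87.169 181.457,87.169 181.457,143.397 108.940,143.397" fill="none" stroke="#008000"/>
  <polyline points="126.590,129.830 150.567,13.408 98.655,49.794 223.980,18.976" fill="none" stroke="#008000"/>
  <polyline points="157.498,143.529 47.214,111.031" fill="none" stroke="#008000"/>
  <polygon points="91.535,93.058 85.255,103.318 74.995,97.038 81.275,86.778" fill="none" stroke="#008000"/>
  <polyline points="23.997,24.755 111.061,153.174 179.854,101.312 22.923,106.237 138.115,128.986" fill="none" stroke="#008000"/>
  <polygon points="205.181,130.929 188.075,101.301 153.863,101.301 136.757,130.929 153.863,160.557 188.075,160.557" fill="none" stroke="#008000"/>
  <polygon points="56.637,75.818 90.961,75.818 90.961,109.887 56.637,109.887" fill="none" stroke="#008000"/>
</svg>

Each laser-on run becomes one SVG element. Flip Y back into SVG space with y_svg = 169.514 − y_machine. Every run uses S799, so all elements get stroke `#008000` (cut).

Run 1: The run is open, so emit a `<polyline>` with points (Y-flipped): 96.861,55.539 95.528,143.724.

Run 2: The run returns to its start, so emit a `<polygon>` with points (Y-flipped): 108.940,87.169 181.457,87.169 181.457,143.397 108.940,143.397.

Run 3: The run is open, so emit a `<polyline>` with points (Y-flipped): 126.590,129.830 150.567,13.408 98.655,49.794 223.980,18.976.

Run 4: The run is open, so emit a `<polyline>` with points (Y-flipped): 157.498,143.529 47.214,111.031.

Run 5: The run returns to its start, so emit a `<polygon>` with points (Y-flipped): 91.535,93.058 85.255,103.318 74.995,97.038 81.275,86.778.

Run 6: The run is open, so emit a `<polyline>` with points (Y-flipped): 23.997,24.755 111.061,153.174 179.854,101.312 22.923,106.237 138.115,128.986.

Run 7: The run returns to its start, so emit a `<polygon>` with points (Y-flipped): 205.181,130.929 188.075,101.301 153.863,101.301 136.757,130.929 153.863,160.557 188.075,160.557.

Run 8: The run returns to its start, so emit a `<polygon>` with points (Y-flipped): 56.637,75.818 90.961,75.818 90.961,109.887 56.637,109.887.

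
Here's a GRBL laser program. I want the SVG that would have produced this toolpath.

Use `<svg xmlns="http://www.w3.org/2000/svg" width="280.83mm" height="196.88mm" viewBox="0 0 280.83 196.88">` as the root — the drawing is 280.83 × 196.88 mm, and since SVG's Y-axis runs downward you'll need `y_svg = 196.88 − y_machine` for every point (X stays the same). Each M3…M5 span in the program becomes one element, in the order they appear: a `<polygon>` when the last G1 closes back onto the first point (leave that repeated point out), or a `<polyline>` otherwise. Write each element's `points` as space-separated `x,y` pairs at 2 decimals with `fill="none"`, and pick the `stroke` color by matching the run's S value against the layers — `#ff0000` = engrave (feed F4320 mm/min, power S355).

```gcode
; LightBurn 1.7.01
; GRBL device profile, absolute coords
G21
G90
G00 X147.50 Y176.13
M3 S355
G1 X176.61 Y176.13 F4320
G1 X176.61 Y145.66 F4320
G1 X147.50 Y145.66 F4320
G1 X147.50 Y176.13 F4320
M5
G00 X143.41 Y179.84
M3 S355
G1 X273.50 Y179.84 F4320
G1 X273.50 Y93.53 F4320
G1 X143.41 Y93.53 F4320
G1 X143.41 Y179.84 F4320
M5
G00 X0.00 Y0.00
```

<svg xmlns="http://www.w3.org/2000/svg" width="280.83mm" height="196.88mm" viewBox="0 0 280.83 196.88">
  <polygon points="147.50,20.75 176.61,20.75 176.61,51.22 147.50,51.22" fill="none" stroke="#ff0000"/>
  <polygon points="143.41,17.04 273.50,17.04 273.50,103.35 143.41,103.35" fill="none" stroke="#ff0000"/>
</svg>

Machine Y-up, SVG Y-down with viewBox height 196.88, so y_svg = 196.88 − y_machine; X carries over. Every run uses S355, so all elements get stroke `#ff0000` (engrave).

Run 1: The run returns to its start, so emit a `<polygon>` with points (Y-flipped): 147.50,20.75 176.61,20.75 176.61,51.22 147.50,51.22.

Run 2: The run returns to its start, so emit a `<polygon>` with points (Y-flipped): 143.41,17.04 273.50,17.04 273.50,103.35 143.41,103.35.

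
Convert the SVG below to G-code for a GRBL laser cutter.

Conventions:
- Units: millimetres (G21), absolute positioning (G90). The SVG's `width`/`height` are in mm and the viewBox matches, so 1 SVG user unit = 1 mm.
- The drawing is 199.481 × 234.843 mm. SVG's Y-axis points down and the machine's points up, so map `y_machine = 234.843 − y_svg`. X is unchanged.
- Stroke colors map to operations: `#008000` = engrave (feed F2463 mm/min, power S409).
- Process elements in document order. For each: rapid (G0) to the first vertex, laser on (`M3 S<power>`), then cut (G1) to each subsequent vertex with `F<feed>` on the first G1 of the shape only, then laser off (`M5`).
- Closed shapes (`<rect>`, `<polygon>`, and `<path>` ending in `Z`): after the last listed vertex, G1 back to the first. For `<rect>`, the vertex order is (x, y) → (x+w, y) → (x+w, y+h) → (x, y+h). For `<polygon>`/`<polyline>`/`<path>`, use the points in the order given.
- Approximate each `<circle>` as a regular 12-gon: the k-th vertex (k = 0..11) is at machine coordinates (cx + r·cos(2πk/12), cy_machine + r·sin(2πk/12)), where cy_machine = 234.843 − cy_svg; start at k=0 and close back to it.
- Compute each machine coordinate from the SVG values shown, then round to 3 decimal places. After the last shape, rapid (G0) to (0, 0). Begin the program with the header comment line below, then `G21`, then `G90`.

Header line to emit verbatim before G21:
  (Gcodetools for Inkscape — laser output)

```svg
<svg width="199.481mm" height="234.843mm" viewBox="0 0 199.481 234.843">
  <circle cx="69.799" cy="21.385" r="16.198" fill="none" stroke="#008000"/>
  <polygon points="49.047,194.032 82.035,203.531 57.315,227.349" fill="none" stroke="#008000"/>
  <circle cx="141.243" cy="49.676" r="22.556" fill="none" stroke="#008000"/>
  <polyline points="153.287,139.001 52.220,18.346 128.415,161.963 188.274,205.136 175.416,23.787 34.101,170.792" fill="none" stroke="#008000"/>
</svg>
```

Since the viewBox matches the mm dimensions, user units are millimetres directly. The only transform is the Y-flip y_m = 234.843 − y_svg.

Shape 1 is a circle drawn with `<circle>`. Its stroke #008000 means engrave at S409, F2463. After flipping Y the toolpath is (85.997,213.458) → (83.827,221.557) → (77.898,227.486) → (69.799,229.656) → (61.700,227.486) → (55.771,221.557) → (53.601,213.458) → (55.771,205.359) → (61.700,199.430) → (69.799,197.260) → (77.898,199.430) → (83.827,205.359) → (85.997,213.458), returning to the start.

Shape 2 is a regular polygon drawn with `<polygon>`. Its stroke #008000 means engrave at S409, F2463. After flipping Y the toolpath is (49.047,40.811) → (82.035,31.312) → (57.315,7.494) → (49.047,40.811), returning to the start.

Shape 3 is a circle drawn with `<circle>`. Its stroke #008000 means engrave at S409, F2463. After flipping Y the toolpath is (163.799,185.167) → (160.777,196.445) → (152.521,204.701) → (141.243,207.723) → (129.965,204.701) → (121.709,196.445) → (118.687,185.167) → (121.709,173.889) → (129.965,165.633) → (141.243,162.611) → (152.521,165.633) → (160.777,173.889) → (163.799,185.167), returning to the start.

Shape 4 is a open polyline drawn with `<polyline>`. Its stroke #008000 means engrave at S409, F2463. After flipping Y the toolpath is (153.287,95.842) → (52.220,216.497) → (128.415,72.880) → (188.274,29.707) → (175.416,211.056) → (34.101,64.051).

(Gcodetools for Inkscape — laser output)
G21
G90
G0 X85.997 Y213.458
M3 S409
G1 X83.827 Y221.557 F2463
G1 X77.898 Y227.486
G1 X69.799 Y229.656
G1 X61.700 Y227.486
G1 X55.771 Y221.557
G1 X53.601 Y213.458
G1 X55.771 Y205.359
G1 X61.700 Y199.430
G1 X69.799 Y197.260
G1 X77.898 Y199.430
G1 X83.827 Y205.359
G1 X85.997 Y213.458
M5
G0 X49.047 Y40.811
M3 S409
G1 X82.035 Y31.312 F2463
G1 X57.315 Y7.494
G1 X49.047 Y40.811
M5
G0 X163.799 Y185.167
M3 S409
G1 X160.777 Y196.445 F2463
G1 X152.521 Y204.701
G1 X141.243 Y207.723
G1 X129.965 Y204.701
G1 X121.709 Y196.445
G1 X118.687 Y185.167
G1 X121.709 Y173.889
G1 X129.965 Y165.633
G1 X141.243 Y162.611
G1 X152.521 Y165.633
G1 X160.777 Y173.889
G1 X163.799 Y185.167
M5
G0 X153.287 Y95.842
M3 S409
G1 X52.220 Y216.497 F2463
G1 X128.415 Y72.880
G1 X188.274 Y29.707
G1 X175.416 Y211.056
G1 X34.101 Y64.051
M5
G0 X0.000 Y0.000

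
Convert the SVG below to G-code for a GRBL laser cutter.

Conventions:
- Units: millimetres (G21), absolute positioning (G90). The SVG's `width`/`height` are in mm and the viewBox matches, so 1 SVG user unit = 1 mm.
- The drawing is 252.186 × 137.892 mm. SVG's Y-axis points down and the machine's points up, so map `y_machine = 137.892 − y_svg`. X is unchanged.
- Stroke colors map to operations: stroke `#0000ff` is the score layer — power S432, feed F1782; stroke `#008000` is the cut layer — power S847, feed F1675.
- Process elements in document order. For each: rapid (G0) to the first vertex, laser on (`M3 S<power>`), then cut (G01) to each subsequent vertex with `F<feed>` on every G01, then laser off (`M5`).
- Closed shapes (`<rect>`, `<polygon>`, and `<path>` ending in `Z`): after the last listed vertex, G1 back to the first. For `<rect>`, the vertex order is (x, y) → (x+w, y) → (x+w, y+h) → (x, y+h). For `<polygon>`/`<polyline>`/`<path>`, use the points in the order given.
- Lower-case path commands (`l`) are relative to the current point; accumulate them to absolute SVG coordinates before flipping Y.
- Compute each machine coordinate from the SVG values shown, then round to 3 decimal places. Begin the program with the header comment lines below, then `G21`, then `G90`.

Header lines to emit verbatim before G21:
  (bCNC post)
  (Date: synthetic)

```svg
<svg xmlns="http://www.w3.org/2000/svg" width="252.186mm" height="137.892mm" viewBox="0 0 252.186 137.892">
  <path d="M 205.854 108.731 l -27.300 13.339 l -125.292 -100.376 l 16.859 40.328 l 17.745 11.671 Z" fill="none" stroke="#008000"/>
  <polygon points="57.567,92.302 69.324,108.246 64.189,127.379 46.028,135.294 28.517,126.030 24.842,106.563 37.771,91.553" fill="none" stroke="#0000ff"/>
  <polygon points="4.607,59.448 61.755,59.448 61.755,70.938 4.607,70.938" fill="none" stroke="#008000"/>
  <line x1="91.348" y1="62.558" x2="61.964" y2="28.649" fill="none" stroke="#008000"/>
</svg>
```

viewBox `0 0 252.186 137.892` with mm width/height → 1 unit = 1 mm. Flip: y_m = 137.892 − y_svg.

**Shape 1** — `<path>` closed polygon, stroke `#008000` → cut (S847, F1675). Machine vertices: (205.854,29.161) → (178.554,15.822) → (53.262,116.198) → (70.121,75.870) → (87.866,64.199) → (205.854,29.161). Closed: final G1 returns to the first vertex.

**Shape 2** — `<polygon>` regular polygon, stroke `#0000ff` → score (S432, F1782). Machine vertices: (57.567,45.590) → (69.324,29.646) → (64.189,10.513) → (46.028,2.598) → (28.517,11.862) → (24.842,31.329) → (37.771,46.339) → (57.567,45.590). Closed: final G1 returns to the first vertex.

**Shape 3** — `<polygon>` rectangle, stroke `#008000` → cut (S847, F1675). Machine vertices: (4.607,78.444) → (61.755,78.444) → (61.755,66.954) → (4.607,66.954) → (4.607,78.444). Closed: final G1 returns to the first vertex.

**Shape 4** — `<line>` line segment, stroke `#008000` → cut (S847, F1675). Machine vertices: (91.348,75.334) → (61.964,109.243). Open path.

(bCNC post)
(Date: synthetic)
G21
G90
G0 X205.854 Y29.161
M3 S847
G01 X178.554 Y15.822 F1675
G01 X53.262 Y116.198 F1675
G01 X70.121 Y75.870 F1675
G01 X87.866 Y64.199 F1675
G01 X205.854 Y29.161 F1675
M5
G0 X57.567 Y45.590
M3 S432
G01 X69.324 Y29.646 F1782
G01 X64.189 Y10.513 F1782
G01 X46.028 Y2.598 F1782
G01 X28.517 Y11.862 F1782
G01 X24.842 Y31.329 F1782
G01 X37.771 Y46.339 F1782
G01 X57.567 Y45.590 F1782
M5
G0 X4.607 Y78.444
M3 S847
G01 X61.755 Y78.444 F1675
G01 X61.755 Y66.954 F1675
G01 X4.607 Y66.954 F1675
G01 X4.607 Y78.444 F1675
M5
G0 X91.348 Y75.334
M3 S847
G01 X61.964 Y109.243 F1675
M5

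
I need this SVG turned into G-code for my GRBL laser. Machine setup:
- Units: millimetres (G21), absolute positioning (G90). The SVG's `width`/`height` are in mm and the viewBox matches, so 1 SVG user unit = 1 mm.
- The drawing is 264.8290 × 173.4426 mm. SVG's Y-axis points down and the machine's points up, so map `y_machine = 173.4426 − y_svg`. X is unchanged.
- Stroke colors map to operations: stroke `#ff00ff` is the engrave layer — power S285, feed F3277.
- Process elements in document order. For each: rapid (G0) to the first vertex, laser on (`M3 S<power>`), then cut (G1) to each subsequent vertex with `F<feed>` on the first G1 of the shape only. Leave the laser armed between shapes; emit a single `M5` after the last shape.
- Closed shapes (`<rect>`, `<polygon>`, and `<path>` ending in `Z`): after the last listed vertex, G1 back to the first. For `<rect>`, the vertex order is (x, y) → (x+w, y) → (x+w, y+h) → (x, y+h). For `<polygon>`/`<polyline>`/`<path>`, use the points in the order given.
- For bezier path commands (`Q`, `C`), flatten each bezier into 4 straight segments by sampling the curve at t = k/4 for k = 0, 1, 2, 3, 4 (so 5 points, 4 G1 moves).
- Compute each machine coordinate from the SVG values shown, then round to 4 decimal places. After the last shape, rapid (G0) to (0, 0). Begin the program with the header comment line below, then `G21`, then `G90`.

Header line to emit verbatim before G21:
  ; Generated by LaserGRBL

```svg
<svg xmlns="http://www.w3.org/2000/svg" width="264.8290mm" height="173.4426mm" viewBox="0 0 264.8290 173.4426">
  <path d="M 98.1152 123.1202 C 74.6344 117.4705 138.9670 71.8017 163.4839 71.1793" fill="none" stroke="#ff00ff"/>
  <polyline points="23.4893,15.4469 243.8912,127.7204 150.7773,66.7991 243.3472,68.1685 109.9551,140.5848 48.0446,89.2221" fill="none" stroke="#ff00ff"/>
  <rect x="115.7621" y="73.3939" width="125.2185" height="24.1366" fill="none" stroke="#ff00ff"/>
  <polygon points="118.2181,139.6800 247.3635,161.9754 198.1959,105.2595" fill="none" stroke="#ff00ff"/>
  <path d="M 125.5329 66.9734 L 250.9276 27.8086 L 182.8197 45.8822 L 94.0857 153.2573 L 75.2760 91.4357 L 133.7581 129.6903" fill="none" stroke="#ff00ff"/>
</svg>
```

; Generated by LaserGRBL
G21
G90
G0 X98.1152 Y50.3224
M3 S285
G1 X94.9754 Y60.7341 F3277
G1 X112.8004 Y78.1781
G1 X139.6250 Y94.6794
G1 X163.4839 Y102.2633
G0 X23.4893 Y157.9957
M3 S285
G1 X243.8912 Y45.7222 F3277
G1 X150.7773 Y106.6435
G1 X243.3472 Y105.2741
G1 X109.9551 Y32.8578
G1 X48.0446 Y84.2205
G0 X115.7621 Y100.0487
M3 S285
G1 X240.9806 Y100.0487 F3277
G1 X240.9806 Y75.9121
G1 X115.7621 Y75.9121
G1 X115.7621 Y100.0487
G0 X118.2181 Y33.7626
M3 S285
G1 X247.3635 Y11.4672 F3277
G1 X198.1959 Y68.1831
G1 X118.2181 Y33.7626
G0 X125.5329 Y106.4692
M3 S285
G1 X250.9276 Y145.6340 F3277
G1 X182.8197 Y127.5604
G1 X94.0857 Y20.1853
G1 X75.2760 Y82.0069
G1 X133.7581 Y43.7523
M5
G0 X0.0000 Y0.0000

1 u = 1 mm; y_m = 173.4426 − y.

[1] `<path>` cubic bezier, #ff00ff→engrave S285 F3277: (98.1152,50.3224) → (94.9754,60.7341) → (112.8004,78.1781) → (139.6250,94.6794) → (163.4839,102.2633)

[2] `<polyline>` open polyline, #ff00ff→engrave S285 F3277: (23.4893,157.9957) → (243.8912,45.7222) → (150.7773,106.6435) → (243.3472,105.2741) → (109.9551,32.8578) → (48.0446,84.2205)

[3] `<rect>` rectangle, #ff00ff→engrave S285 F3277: (115.7621,100.0487) → (240.9806,100.0487) → (240.9806,75.9121) → (115.7621,75.9121) → (115.7621,100.0487) (closed)

[4] `<polygon>` closed polygon, #ff00ff→engrave S285 F3277: (118.2181,33.7626) → (247.3635,11.4672) → (198.1959,68.1831) → (118.2181,33.7626) (closed)

[5] `<path>` open polyline, #ff00ff→engrave S285 F3277: (125.5329,106.4692) → (250.9276,145.6340) → (182.8197,127.5604) → (94.0857,20.1853) → (75.2760,82.0069) → (133.7581,43.7523)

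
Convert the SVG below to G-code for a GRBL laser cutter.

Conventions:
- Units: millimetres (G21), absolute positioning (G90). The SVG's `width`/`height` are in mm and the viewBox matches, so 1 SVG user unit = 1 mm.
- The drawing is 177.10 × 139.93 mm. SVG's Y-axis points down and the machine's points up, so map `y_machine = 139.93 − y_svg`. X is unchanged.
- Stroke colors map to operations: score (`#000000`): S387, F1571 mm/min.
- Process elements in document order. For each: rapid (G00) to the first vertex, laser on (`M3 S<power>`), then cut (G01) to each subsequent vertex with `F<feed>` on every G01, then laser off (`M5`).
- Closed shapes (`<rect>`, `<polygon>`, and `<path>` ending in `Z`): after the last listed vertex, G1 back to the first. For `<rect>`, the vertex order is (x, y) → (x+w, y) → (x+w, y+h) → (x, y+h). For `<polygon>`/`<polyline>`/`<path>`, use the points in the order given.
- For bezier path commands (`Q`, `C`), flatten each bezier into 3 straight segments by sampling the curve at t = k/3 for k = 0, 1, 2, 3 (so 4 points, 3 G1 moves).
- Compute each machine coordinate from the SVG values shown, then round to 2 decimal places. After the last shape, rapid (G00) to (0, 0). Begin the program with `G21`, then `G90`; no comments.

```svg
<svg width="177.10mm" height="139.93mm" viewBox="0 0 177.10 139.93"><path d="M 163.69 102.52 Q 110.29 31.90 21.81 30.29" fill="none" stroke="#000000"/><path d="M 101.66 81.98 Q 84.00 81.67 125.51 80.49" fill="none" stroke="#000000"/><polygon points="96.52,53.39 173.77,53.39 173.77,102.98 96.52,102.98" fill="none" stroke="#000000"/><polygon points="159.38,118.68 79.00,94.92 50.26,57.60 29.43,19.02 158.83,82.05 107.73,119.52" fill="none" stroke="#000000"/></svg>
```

Since the viewBox matches the mm dimensions, user units are millimetres directly. The only transform is the Y-flip y_m = 139.93 − y_svg.

Shape 1 is a quadratic bezier drawn with `<path>`. Its stroke #000000 means score at S387, F1571. After flipping Y the toolpath is (163.69,37.41) → (124.19,76.82) → (76.90,100.90) → (21.81,109.64).

Shape 2 is a quadratic bezier drawn with `<path>`. Its stroke #000000 means score at S387, F1571. After flipping Y the toolpath is (101.66,57.95) → (96.46,58.25) → (104.41,58.75) → (125.51,59.44).

Shape 3 is a rectangle drawn with `<polygon>`. Its stroke #000000 means score at S387, F1571. After flipping Y the toolpath is (96.52,86.54) → (173.77,86.54) → (173.77,36.95) → (96.52,36.95) → (96.52,86.54), returning to the start.

Shape 4 is a closed polygon drawn with `<polygon>`. Its stroke #000000 means score at S387, F1571. After flipping Y the toolpath is (159.38,21.25) → (79.00,45.01) → (50.26,82.33) → (29.43,120.91) → (158.83,57.88) → (107.73,20.41) → (159.38,21.25), returning to the start.

G21
G90
G00 X163.69 Y37.41
M3 S387
G01 X124.19 Y76.82 F1571
G01 X76.90 Y100.90 F1571
G01 X21.81 Y109.64 F1571
M5
G00 X101.66 Y57.95
M3 S387
G01 X96.46 Y58.25 F1571
G01 X104.41 Y58.75 F1571
G01 X125.51 Y59.44 F1571
M5
G00 X96.52 Y86.54
M3 S387
G01 X173.77 Y86.54 F1571
G01 X173.77 Y36.95 F1571
G01 X96.52 Y36.95 F1571
G01 X96.52 Y86.54 F1571
M5
G00 X159.38 Y21.25
M3 S387
G01 X79.00 Y45.01 F1571
G01 X50.26 Y82.33 F1571
G01 X29.43 Y120.91 F1571
G01 X158.83 Y57.88 F1571
G01 X107.73 Y20.41 F1571
G01 X159.38 Y21.25 F1571
M5
G00 X0.00 Y0.00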